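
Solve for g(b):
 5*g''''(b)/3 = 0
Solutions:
 g(b) = C1 + C2*b + C3*b^2 + C4*b^3


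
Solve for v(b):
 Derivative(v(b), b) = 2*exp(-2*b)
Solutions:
 v(b) = C1 - exp(-2*b)


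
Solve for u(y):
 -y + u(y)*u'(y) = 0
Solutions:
 u(y) = -sqrt(C1 + y^2)
 u(y) = sqrt(C1 + y^2)


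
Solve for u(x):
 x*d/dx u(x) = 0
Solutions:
 u(x) = C1


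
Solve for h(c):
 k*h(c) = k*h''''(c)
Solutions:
 h(c) = C1*exp(-c) + C2*exp(c) + C3*sin(c) + C4*cos(c)


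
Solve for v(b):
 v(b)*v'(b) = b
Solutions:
 v(b) = -sqrt(C1 + b^2)
 v(b) = sqrt(C1 + b^2)


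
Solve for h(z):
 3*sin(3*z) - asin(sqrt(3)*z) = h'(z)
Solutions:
 h(z) = C1 - z*asin(sqrt(3)*z) - sqrt(3)*sqrt(1 - 3*z^2)/3 - cos(3*z)


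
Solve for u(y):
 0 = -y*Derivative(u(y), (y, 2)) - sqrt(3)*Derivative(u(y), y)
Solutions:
 u(y) = C1 + C2*y^(1 - sqrt(3))


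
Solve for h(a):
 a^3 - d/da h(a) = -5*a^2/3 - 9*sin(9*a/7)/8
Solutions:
 h(a) = C1 + a^4/4 + 5*a^3/9 - 7*cos(9*a/7)/8


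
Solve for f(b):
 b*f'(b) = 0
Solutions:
 f(b) = C1


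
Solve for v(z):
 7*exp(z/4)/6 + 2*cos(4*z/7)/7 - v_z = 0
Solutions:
 v(z) = C1 + 14*exp(z/4)/3 + sin(4*z/7)/2


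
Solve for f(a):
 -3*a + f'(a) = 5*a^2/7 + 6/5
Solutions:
 f(a) = C1 + 5*a^3/21 + 3*a^2/2 + 6*a/5


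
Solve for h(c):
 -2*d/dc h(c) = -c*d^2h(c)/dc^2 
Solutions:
 h(c) = C1 + C2*c^3


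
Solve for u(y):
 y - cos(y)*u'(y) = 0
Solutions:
 u(y) = C1 + Integral(y/cos(y), y)


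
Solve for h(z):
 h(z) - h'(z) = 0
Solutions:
 h(z) = C1*exp(z)


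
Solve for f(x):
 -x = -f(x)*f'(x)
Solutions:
 f(x) = -sqrt(C1 + x^2)
 f(x) = sqrt(C1 + x^2)


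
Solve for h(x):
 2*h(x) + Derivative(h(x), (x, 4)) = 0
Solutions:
 h(x) = (C1*sin(2^(3/4)*x/2) + C2*cos(2^(3/4)*x/2))*exp(-2^(3/4)*x/2) + (C3*sin(2^(3/4)*x/2) + C4*cos(2^(3/4)*x/2))*exp(2^(3/4)*x/2)


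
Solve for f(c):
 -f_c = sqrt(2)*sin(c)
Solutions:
 f(c) = C1 + sqrt(2)*cos(c)


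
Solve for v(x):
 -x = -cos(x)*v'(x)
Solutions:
 v(x) = C1 + Integral(x/cos(x), x)


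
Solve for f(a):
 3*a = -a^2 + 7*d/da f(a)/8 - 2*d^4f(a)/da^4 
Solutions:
 f(a) = C1 + C4*exp(2^(2/3)*7^(1/3)*a/4) + 8*a^3/21 + 12*a^2/7 + (C2*sin(2^(2/3)*sqrt(3)*7^(1/3)*a/8) + C3*cos(2^(2/3)*sqrt(3)*7^(1/3)*a/8))*exp(-2^(2/3)*7^(1/3)*a/8)


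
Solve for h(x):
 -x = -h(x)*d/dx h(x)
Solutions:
 h(x) = -sqrt(C1 + x^2)
 h(x) = sqrt(C1 + x^2)


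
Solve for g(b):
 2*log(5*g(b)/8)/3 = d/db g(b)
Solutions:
 3*Integral(1/(-log(_y) - log(5) + 3*log(2)), (_y, g(b)))/2 = C1 - b


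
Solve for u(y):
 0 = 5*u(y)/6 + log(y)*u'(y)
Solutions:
 u(y) = C1*exp(-5*li(y)/6)


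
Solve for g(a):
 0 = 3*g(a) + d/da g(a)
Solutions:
 g(a) = C1*exp(-3*a)


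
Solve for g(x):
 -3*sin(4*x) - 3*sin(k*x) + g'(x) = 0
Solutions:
 g(x) = C1 - 3*cos(4*x)/4 - 3*cos(k*x)/k


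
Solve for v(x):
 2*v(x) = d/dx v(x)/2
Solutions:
 v(x) = C1*exp(4*x)


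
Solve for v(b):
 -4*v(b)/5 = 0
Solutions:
 v(b) = 0


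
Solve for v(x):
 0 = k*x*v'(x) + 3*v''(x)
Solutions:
 v(x) = Piecewise((-sqrt(6)*sqrt(pi)*C1*erf(sqrt(6)*sqrt(k)*x/6)/(2*sqrt(k)) - C2, (k > 0) | (k < 0)), (-C1*x - C2, True))


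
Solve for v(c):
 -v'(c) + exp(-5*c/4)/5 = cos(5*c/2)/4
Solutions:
 v(c) = C1 - sin(5*c/2)/10 - 4*exp(-5*c/4)/25


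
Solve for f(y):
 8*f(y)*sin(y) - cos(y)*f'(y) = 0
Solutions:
 f(y) = C1/cos(y)^8


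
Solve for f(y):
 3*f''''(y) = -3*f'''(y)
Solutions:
 f(y) = C1 + C2*y + C3*y^2 + C4*exp(-y)


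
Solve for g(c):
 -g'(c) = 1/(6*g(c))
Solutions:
 g(c) = -sqrt(C1 - 3*c)/3
 g(c) = sqrt(C1 - 3*c)/3


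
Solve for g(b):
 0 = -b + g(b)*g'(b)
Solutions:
 g(b) = -sqrt(C1 + b^2)
 g(b) = sqrt(C1 + b^2)


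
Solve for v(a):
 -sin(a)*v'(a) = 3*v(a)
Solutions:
 v(a) = C1*(cos(a) + 1)^(3/2)/(cos(a) - 1)^(3/2)


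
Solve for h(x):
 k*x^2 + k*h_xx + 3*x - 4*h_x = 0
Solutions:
 h(x) = C1 + C2*exp(4*x/k) + k^3*x/32 + k^2*x^2/16 + k*x^3/12 + 3*k*x/16 + 3*x^2/8


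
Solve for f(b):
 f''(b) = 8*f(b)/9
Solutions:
 f(b) = C1*exp(-2*sqrt(2)*b/3) + C2*exp(2*sqrt(2)*b/3)


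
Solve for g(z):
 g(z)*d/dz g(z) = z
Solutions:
 g(z) = -sqrt(C1 + z^2)
 g(z) = sqrt(C1 + z^2)


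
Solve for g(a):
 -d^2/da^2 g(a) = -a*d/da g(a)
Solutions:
 g(a) = C1 + C2*erfi(sqrt(2)*a/2)


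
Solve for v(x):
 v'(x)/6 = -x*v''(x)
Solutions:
 v(x) = C1 + C2*x^(5/6)


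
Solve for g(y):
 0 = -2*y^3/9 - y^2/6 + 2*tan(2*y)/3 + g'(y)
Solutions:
 g(y) = C1 + y^4/18 + y^3/18 + log(cos(2*y))/3


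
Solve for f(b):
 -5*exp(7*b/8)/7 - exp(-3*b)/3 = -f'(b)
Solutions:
 f(b) = C1 + 40*exp(7*b/8)/49 - exp(-3*b)/9


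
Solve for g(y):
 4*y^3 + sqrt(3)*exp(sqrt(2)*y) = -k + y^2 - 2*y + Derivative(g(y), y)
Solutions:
 g(y) = C1 + k*y + y^4 - y^3/3 + y^2 + sqrt(6)*exp(sqrt(2)*y)/2


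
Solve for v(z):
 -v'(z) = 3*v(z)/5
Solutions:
 v(z) = C1*exp(-3*z/5)


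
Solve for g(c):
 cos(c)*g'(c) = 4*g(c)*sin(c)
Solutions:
 g(c) = C1/cos(c)^4


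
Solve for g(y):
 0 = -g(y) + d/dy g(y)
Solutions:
 g(y) = C1*exp(y)


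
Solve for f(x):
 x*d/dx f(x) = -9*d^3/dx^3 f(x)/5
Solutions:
 f(x) = C1 + Integral(C2*airyai(-15^(1/3)*x/3) + C3*airybi(-15^(1/3)*x/3), x)


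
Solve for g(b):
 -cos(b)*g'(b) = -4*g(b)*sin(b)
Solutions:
 g(b) = C1/cos(b)^4


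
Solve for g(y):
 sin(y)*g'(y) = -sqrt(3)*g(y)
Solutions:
 g(y) = C1*(cos(y) + 1)^(sqrt(3)/2)/(cos(y) - 1)^(sqrt(3)/2)


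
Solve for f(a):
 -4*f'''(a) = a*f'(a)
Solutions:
 f(a) = C1 + Integral(C2*airyai(-2^(1/3)*a/2) + C3*airybi(-2^(1/3)*a/2), a)


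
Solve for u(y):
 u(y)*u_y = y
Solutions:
 u(y) = -sqrt(C1 + y^2)
 u(y) = sqrt(C1 + y^2)


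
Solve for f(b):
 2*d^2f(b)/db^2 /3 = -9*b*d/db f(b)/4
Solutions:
 f(b) = C1 + C2*erf(3*sqrt(3)*b/4)


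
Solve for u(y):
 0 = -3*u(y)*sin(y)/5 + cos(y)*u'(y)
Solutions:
 u(y) = C1/cos(y)^(3/5)


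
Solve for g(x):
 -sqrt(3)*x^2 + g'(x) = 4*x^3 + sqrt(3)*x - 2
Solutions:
 g(x) = C1 + x^4 + sqrt(3)*x^3/3 + sqrt(3)*x^2/2 - 2*x


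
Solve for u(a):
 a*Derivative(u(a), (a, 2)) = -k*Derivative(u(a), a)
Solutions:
 u(a) = C1 + a^(1 - re(k))*(C2*sin(log(a)*Abs(im(k))) + C3*cos(log(a)*im(k)))


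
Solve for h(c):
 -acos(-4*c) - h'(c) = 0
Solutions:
 h(c) = C1 - c*acos(-4*c) - sqrt(1 - 16*c^2)/4


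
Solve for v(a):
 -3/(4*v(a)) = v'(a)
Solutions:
 v(a) = -sqrt(C1 - 6*a)/2
 v(a) = sqrt(C1 - 6*a)/2


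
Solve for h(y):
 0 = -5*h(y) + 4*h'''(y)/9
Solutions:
 h(y) = C3*exp(90^(1/3)*y/2) + (C1*sin(3*10^(1/3)*3^(1/6)*y/4) + C2*cos(3*10^(1/3)*3^(1/6)*y/4))*exp(-90^(1/3)*y/4)


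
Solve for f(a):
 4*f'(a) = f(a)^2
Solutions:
 f(a) = -4/(C1 + a)


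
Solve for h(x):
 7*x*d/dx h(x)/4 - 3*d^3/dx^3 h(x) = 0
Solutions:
 h(x) = C1 + Integral(C2*airyai(126^(1/3)*x/6) + C3*airybi(126^(1/3)*x/6), x)


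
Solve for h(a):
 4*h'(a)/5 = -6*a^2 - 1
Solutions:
 h(a) = C1 - 5*a^3/2 - 5*a/4


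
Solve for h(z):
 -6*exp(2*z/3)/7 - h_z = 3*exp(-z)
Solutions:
 h(z) = C1 - 9*exp(2*z/3)/7 + 3*exp(-z)


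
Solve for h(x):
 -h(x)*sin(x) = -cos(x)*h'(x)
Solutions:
 h(x) = C1/cos(x)


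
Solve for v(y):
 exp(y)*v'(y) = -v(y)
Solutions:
 v(y) = C1*exp(exp(-y))


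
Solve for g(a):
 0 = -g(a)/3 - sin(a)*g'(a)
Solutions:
 g(a) = C1*(cos(a) + 1)^(1/6)/(cos(a) - 1)^(1/6)


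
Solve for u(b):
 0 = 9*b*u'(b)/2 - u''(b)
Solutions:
 u(b) = C1 + C2*erfi(3*b/2)


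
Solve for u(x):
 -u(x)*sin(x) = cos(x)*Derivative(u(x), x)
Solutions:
 u(x) = C1*cos(x)


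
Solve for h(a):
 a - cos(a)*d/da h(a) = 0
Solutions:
 h(a) = C1 + Integral(a/cos(a), a)


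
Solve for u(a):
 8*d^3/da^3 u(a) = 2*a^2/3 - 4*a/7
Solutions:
 u(a) = C1 + C2*a + C3*a^2 + a^5/720 - a^4/336


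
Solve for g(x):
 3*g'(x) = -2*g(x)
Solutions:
 g(x) = C1*exp(-2*x/3)


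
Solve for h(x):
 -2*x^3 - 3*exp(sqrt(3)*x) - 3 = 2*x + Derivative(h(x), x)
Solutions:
 h(x) = C1 - x^4/2 - x^2 - 3*x - sqrt(3)*exp(sqrt(3)*x)


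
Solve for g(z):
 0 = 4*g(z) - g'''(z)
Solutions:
 g(z) = C3*exp(2^(2/3)*z) + (C1*sin(2^(2/3)*sqrt(3)*z/2) + C2*cos(2^(2/3)*sqrt(3)*z/2))*exp(-2^(2/3)*z/2)


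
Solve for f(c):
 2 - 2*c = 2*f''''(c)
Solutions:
 f(c) = C1 + C2*c + C3*c^2 + C4*c^3 - c^5/120 + c^4/24


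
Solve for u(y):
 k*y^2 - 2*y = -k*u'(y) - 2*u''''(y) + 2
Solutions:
 u(y) = C1 + C2*exp(2^(2/3)*y*(-k)^(1/3)/2) + C3*exp(2^(2/3)*y*(-k)^(1/3)*(-1 + sqrt(3)*I)/4) + C4*exp(-2^(2/3)*y*(-k)^(1/3)*(1 + sqrt(3)*I)/4) - y^3/3 + y^2/k + 2*y/k


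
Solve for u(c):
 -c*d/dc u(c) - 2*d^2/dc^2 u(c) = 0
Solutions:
 u(c) = C1 + C2*erf(c/2)


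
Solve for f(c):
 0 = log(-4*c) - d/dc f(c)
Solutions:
 f(c) = C1 + c*log(-c) + c*(-1 + 2*log(2))


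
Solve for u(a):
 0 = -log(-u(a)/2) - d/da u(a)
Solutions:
 Integral(1/(log(-_y) - log(2)), (_y, u(a))) = C1 - a


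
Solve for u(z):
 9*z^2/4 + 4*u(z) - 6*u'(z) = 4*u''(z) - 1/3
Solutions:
 u(z) = C1*exp(-2*z) + C2*exp(z/2) - 9*z^2/16 - 27*z/16 - 359/96


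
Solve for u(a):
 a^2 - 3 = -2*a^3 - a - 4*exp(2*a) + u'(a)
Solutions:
 u(a) = C1 + a^4/2 + a^3/3 + a^2/2 - 3*a + 2*exp(2*a)


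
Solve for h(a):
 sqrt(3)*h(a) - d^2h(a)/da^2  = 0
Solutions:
 h(a) = C1*exp(-3^(1/4)*a) + C2*exp(3^(1/4)*a)


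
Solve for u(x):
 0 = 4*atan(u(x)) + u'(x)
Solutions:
 Integral(1/atan(_y), (_y, u(x))) = C1 - 4*x


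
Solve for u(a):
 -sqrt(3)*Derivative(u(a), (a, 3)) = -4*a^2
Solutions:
 u(a) = C1 + C2*a + C3*a^2 + sqrt(3)*a^5/45


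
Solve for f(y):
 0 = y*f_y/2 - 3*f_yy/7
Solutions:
 f(y) = C1 + C2*erfi(sqrt(21)*y/6)


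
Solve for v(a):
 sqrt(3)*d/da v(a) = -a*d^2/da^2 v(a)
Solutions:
 v(a) = C1 + C2*a^(1 - sqrt(3))


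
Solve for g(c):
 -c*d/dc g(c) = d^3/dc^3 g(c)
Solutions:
 g(c) = C1 + Integral(C2*airyai(-c) + C3*airybi(-c), c)


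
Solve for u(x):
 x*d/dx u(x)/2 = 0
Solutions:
 u(x) = C1


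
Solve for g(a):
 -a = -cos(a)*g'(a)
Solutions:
 g(a) = C1 + Integral(a/cos(a), a)


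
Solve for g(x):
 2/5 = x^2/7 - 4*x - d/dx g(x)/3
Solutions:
 g(x) = C1 + x^3/7 - 6*x^2 - 6*x/5


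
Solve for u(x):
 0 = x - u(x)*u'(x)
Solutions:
 u(x) = -sqrt(C1 + x^2)
 u(x) = sqrt(C1 + x^2)


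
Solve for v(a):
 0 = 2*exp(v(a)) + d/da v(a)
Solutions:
 v(a) = log(1/(C1 + 2*a))


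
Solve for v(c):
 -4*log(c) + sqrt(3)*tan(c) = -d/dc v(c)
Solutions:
 v(c) = C1 + 4*c*log(c) - 4*c + sqrt(3)*log(cos(c))


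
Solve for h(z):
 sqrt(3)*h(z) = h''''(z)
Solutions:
 h(z) = C1*exp(-3^(1/8)*z) + C2*exp(3^(1/8)*z) + C3*sin(3^(1/8)*z) + C4*cos(3^(1/8)*z)


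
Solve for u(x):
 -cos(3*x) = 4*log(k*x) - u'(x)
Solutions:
 u(x) = C1 + 4*x*log(k*x) - 4*x + sin(3*x)/3


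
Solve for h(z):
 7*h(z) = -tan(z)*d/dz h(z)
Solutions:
 h(z) = C1/sin(z)^7


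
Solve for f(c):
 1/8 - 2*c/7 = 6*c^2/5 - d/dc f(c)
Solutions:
 f(c) = C1 + 2*c^3/5 + c^2/7 - c/8


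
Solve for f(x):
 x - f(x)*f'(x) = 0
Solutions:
 f(x) = -sqrt(C1 + x^2)
 f(x) = sqrt(C1 + x^2)


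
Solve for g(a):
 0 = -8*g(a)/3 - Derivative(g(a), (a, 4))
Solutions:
 g(a) = (C1*sin(2^(1/4)*3^(3/4)*a/3) + C2*cos(2^(1/4)*3^(3/4)*a/3))*exp(-2^(1/4)*3^(3/4)*a/3) + (C3*sin(2^(1/4)*3^(3/4)*a/3) + C4*cos(2^(1/4)*3^(3/4)*a/3))*exp(2^(1/4)*3^(3/4)*a/3)


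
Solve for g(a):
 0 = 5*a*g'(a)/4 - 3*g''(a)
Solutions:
 g(a) = C1 + C2*erfi(sqrt(30)*a/12)


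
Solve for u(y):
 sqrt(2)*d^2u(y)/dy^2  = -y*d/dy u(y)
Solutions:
 u(y) = C1 + C2*erf(2^(1/4)*y/2)


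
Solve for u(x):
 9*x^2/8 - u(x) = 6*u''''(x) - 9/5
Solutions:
 u(x) = 9*x^2/8 + (C1*sin(2^(1/4)*3^(3/4)*x/6) + C2*cos(2^(1/4)*3^(3/4)*x/6))*exp(-2^(1/4)*3^(3/4)*x/6) + (C3*sin(2^(1/4)*3^(3/4)*x/6) + C4*cos(2^(1/4)*3^(3/4)*x/6))*exp(2^(1/4)*3^(3/4)*x/6) + 9/5


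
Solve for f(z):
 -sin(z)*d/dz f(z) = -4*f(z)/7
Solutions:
 f(z) = C1*(cos(z) - 1)^(2/7)/(cos(z) + 1)^(2/7)


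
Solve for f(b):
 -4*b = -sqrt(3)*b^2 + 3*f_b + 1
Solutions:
 f(b) = C1 + sqrt(3)*b^3/9 - 2*b^2/3 - b/3


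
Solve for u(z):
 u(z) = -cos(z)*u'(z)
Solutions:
 u(z) = C1*sqrt(sin(z) - 1)/sqrt(sin(z) + 1)


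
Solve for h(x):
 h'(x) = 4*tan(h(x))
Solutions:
 h(x) = pi - asin(C1*exp(4*x))
 h(x) = asin(C1*exp(4*x))


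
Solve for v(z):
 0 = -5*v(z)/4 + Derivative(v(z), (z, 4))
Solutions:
 v(z) = C1*exp(-sqrt(2)*5^(1/4)*z/2) + C2*exp(sqrt(2)*5^(1/4)*z/2) + C3*sin(sqrt(2)*5^(1/4)*z/2) + C4*cos(sqrt(2)*5^(1/4)*z/2)


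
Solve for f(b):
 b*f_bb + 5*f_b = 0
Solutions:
 f(b) = C1 + C2/b^4


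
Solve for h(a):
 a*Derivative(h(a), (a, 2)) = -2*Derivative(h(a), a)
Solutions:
 h(a) = C1 + C2/a


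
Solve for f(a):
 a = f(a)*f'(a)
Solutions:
 f(a) = -sqrt(C1 + a^2)
 f(a) = sqrt(C1 + a^2)


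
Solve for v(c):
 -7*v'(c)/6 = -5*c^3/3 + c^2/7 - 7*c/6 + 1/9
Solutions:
 v(c) = C1 + 5*c^4/14 - 2*c^3/49 + c^2/2 - 2*c/21


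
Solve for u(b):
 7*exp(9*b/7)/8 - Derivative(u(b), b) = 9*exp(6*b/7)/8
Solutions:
 u(b) = C1 + 49*exp(9*b/7)/72 - 21*exp(6*b/7)/16


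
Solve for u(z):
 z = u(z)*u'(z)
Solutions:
 u(z) = -sqrt(C1 + z^2)
 u(z) = sqrt(C1 + z^2)


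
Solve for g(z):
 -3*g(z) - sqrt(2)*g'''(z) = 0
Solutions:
 g(z) = C3*exp(-2^(5/6)*3^(1/3)*z/2) + (C1*sin(6^(5/6)*z/4) + C2*cos(6^(5/6)*z/4))*exp(2^(5/6)*3^(1/3)*z/4)


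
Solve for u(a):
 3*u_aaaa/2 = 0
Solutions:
 u(a) = C1 + C2*a + C3*a^2 + C4*a^3


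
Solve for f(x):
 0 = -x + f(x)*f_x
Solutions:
 f(x) = -sqrt(C1 + x^2)
 f(x) = sqrt(C1 + x^2)


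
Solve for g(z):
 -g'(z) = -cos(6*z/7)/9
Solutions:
 g(z) = C1 + 7*sin(6*z/7)/54


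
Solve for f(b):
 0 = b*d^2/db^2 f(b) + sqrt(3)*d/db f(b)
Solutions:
 f(b) = C1 + C2*b^(1 - sqrt(3))


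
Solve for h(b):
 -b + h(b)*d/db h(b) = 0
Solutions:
 h(b) = -sqrt(C1 + b^2)
 h(b) = sqrt(C1 + b^2)


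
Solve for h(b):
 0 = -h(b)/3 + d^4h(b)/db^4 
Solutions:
 h(b) = C1*exp(-3^(3/4)*b/3) + C2*exp(3^(3/4)*b/3) + C3*sin(3^(3/4)*b/3) + C4*cos(3^(3/4)*b/3)


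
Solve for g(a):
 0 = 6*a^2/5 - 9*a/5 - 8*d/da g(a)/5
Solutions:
 g(a) = C1 + a^3/4 - 9*a^2/16


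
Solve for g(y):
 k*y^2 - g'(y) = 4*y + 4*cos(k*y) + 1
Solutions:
 g(y) = C1 + k*y^3/3 - 2*y^2 - y - 4*sin(k*y)/k


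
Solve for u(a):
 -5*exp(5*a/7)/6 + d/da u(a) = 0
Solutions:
 u(a) = C1 + 7*exp(5*a/7)/6


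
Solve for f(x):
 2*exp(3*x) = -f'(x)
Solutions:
 f(x) = C1 - 2*exp(3*x)/3


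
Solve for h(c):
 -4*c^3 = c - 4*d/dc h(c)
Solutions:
 h(c) = C1 + c^4/4 + c^2/8


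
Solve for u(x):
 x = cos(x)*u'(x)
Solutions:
 u(x) = C1 + Integral(x/cos(x), x)


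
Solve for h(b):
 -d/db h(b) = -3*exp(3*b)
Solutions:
 h(b) = C1 + exp(3*b)


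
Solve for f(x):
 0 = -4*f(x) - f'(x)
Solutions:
 f(x) = C1*exp(-4*x)


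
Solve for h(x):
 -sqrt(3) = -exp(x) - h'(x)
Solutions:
 h(x) = C1 + sqrt(3)*x - exp(x)


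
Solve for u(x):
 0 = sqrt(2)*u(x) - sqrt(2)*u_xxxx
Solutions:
 u(x) = C1*exp(-x) + C2*exp(x) + C3*sin(x) + C4*cos(x)


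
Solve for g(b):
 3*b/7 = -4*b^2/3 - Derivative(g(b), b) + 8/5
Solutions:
 g(b) = C1 - 4*b^3/9 - 3*b^2/14 + 8*b/5


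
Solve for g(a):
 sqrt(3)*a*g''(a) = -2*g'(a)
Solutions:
 g(a) = C1 + C2*a^(1 - 2*sqrt(3)/3)


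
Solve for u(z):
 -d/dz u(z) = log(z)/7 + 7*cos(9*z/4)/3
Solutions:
 u(z) = C1 - z*log(z)/7 + z/7 - 28*sin(9*z/4)/27


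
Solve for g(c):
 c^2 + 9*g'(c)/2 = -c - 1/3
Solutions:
 g(c) = C1 - 2*c^3/27 - c^2/9 - 2*c/27


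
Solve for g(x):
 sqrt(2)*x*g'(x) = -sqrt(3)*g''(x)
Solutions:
 g(x) = C1 + C2*erf(6^(3/4)*x/6)


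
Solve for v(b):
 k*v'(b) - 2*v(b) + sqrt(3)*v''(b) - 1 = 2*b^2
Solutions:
 v(b) = C1*exp(sqrt(3)*b*(-k + sqrt(k^2 + 8*sqrt(3)))/6) + C2*exp(-sqrt(3)*b*(k + sqrt(k^2 + 8*sqrt(3)))/6) - b^2 - b*k - k^2/2 - sqrt(3) - 1/2


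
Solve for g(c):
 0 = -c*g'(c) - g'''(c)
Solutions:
 g(c) = C1 + Integral(C2*airyai(-c) + C3*airybi(-c), c)


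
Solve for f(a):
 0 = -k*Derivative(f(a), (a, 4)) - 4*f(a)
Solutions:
 f(a) = C1*exp(-sqrt(2)*a*(-1/k)^(1/4)) + C2*exp(sqrt(2)*a*(-1/k)^(1/4)) + C3*exp(-sqrt(2)*I*a*(-1/k)^(1/4)) + C4*exp(sqrt(2)*I*a*(-1/k)^(1/4))


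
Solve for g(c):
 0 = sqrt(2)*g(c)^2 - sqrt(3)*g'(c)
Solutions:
 g(c) = -3/(C1 + sqrt(6)*c)


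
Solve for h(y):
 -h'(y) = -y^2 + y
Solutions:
 h(y) = C1 + y^3/3 - y^2/2


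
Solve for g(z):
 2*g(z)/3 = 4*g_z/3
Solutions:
 g(z) = C1*exp(z/2)


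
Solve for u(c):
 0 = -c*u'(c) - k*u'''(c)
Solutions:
 u(c) = C1 + Integral(C2*airyai(c*(-1/k)^(1/3)) + C3*airybi(c*(-1/k)^(1/3)), c)


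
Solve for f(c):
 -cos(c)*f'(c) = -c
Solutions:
 f(c) = C1 + Integral(c/cos(c), c)


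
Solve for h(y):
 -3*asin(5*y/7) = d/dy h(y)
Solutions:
 h(y) = C1 - 3*y*asin(5*y/7) - 3*sqrt(49 - 25*y^2)/5


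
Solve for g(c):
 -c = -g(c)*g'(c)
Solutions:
 g(c) = -sqrt(C1 + c^2)
 g(c) = sqrt(C1 + c^2)


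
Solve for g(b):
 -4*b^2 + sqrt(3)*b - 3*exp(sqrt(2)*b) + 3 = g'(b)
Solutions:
 g(b) = C1 - 4*b^3/3 + sqrt(3)*b^2/2 + 3*b - 3*sqrt(2)*exp(sqrt(2)*b)/2


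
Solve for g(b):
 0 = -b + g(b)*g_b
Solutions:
 g(b) = -sqrt(C1 + b^2)
 g(b) = sqrt(C1 + b^2)


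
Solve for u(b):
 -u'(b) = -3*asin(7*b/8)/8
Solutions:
 u(b) = C1 + 3*b*asin(7*b/8)/8 + 3*sqrt(64 - 49*b^2)/56


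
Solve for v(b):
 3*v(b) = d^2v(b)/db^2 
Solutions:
 v(b) = C1*exp(-sqrt(3)*b) + C2*exp(sqrt(3)*b)


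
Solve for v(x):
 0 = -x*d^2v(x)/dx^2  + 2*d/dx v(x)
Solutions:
 v(x) = C1 + C2*x^3


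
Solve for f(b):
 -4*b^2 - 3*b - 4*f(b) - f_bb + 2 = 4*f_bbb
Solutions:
 f(b) = C1*exp(b*(-2 + (24*sqrt(1299) + 865)^(-1/3) + (24*sqrt(1299) + 865)^(1/3))/24)*sin(sqrt(3)*b*(-(24*sqrt(1299) + 865)^(1/3) + (24*sqrt(1299) + 865)^(-1/3))/24) + C2*exp(b*(-2 + (24*sqrt(1299) + 865)^(-1/3) + (24*sqrt(1299) + 865)^(1/3))/24)*cos(sqrt(3)*b*(-(24*sqrt(1299) + 865)^(1/3) + (24*sqrt(1299) + 865)^(-1/3))/24) + C3*exp(-b*((24*sqrt(1299) + 865)^(-1/3) + 1 + (24*sqrt(1299) + 865)^(1/3))/12) - b^2 - 3*b/4 + 1


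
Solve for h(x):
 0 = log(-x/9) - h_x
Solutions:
 h(x) = C1 + x*log(-x) + x*(-2*log(3) - 1)


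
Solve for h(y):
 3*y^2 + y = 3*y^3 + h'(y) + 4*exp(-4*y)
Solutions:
 h(y) = C1 - 3*y^4/4 + y^3 + y^2/2 + exp(-4*y)


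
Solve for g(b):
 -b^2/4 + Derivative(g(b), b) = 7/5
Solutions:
 g(b) = C1 + b^3/12 + 7*b/5


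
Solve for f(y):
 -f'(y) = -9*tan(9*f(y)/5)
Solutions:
 f(y) = -5*asin(C1*exp(81*y/5))/9 + 5*pi/9
 f(y) = 5*asin(C1*exp(81*y/5))/9


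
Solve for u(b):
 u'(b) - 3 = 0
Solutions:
 u(b) = C1 + 3*b


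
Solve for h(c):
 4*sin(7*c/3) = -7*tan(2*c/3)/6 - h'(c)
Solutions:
 h(c) = C1 + 7*log(cos(2*c/3))/4 + 12*cos(7*c/3)/7


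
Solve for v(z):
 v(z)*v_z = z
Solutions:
 v(z) = -sqrt(C1 + z^2)
 v(z) = sqrt(C1 + z^2)


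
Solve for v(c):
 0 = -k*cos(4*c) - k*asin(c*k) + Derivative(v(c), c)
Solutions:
 v(c) = C1 + k*Piecewise((c*asin(c*k) + sin(4*c)/4 + sqrt(-c^2*k^2 + 1)/k, Ne(k, 0)), (sin(4*c)/4, True))


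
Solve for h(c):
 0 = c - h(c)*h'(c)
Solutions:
 h(c) = -sqrt(C1 + c^2)
 h(c) = sqrt(C1 + c^2)


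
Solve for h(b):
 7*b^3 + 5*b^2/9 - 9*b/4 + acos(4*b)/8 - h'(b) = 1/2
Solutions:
 h(b) = C1 + 7*b^4/4 + 5*b^3/27 - 9*b^2/8 + b*acos(4*b)/8 - b/2 - sqrt(1 - 16*b^2)/32


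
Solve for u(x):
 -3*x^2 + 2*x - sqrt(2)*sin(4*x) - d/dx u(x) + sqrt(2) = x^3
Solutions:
 u(x) = C1 - x^4/4 - x^3 + x^2 + sqrt(2)*x + sqrt(2)*cos(4*x)/4


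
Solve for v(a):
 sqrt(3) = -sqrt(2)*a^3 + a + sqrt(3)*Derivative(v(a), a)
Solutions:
 v(a) = C1 + sqrt(6)*a^4/12 - sqrt(3)*a^2/6 + a


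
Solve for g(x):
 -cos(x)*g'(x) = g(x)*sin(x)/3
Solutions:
 g(x) = C1*cos(x)^(1/3)


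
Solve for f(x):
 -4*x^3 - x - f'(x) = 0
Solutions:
 f(x) = C1 - x^4 - x^2/2


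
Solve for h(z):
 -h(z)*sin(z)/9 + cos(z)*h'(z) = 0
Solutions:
 h(z) = C1/cos(z)^(1/9)


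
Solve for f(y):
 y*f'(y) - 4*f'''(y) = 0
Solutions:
 f(y) = C1 + Integral(C2*airyai(2^(1/3)*y/2) + C3*airybi(2^(1/3)*y/2), y)


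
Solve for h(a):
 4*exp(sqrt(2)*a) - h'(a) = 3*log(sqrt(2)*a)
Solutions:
 h(a) = C1 - 3*a*log(a) + a*(3 - 3*log(2)/2) + 2*sqrt(2)*exp(sqrt(2)*a)


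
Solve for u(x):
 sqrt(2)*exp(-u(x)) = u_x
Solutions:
 u(x) = log(C1 + sqrt(2)*x)


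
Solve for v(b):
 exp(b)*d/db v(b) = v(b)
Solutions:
 v(b) = C1*exp(-exp(-b))


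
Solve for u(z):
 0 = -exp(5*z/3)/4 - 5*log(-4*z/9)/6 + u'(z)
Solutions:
 u(z) = C1 + 5*z*log(-z)/6 + 5*z*(-2*log(3) - 1 + 2*log(2))/6 + 3*exp(5*z/3)/20


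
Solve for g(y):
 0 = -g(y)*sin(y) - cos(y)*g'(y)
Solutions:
 g(y) = C1*cos(y)


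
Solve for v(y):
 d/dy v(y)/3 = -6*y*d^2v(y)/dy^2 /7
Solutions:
 v(y) = C1 + C2*y^(11/18)


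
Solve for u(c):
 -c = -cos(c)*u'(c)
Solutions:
 u(c) = C1 + Integral(c/cos(c), c)


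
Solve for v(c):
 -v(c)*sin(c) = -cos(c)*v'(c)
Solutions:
 v(c) = C1/cos(c)


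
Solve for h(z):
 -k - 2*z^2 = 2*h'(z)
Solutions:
 h(z) = C1 - k*z/2 - z^3/3


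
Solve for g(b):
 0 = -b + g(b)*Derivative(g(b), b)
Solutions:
 g(b) = -sqrt(C1 + b^2)
 g(b) = sqrt(C1 + b^2)


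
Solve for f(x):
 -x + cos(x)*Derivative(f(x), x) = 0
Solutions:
 f(x) = C1 + Integral(x/cos(x), x)


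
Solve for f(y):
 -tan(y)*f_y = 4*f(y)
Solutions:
 f(y) = C1/sin(y)^4


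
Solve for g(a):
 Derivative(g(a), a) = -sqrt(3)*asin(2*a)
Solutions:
 g(a) = C1 - sqrt(3)*(a*asin(2*a) + sqrt(1 - 4*a^2)/2)


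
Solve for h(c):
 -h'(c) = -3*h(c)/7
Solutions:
 h(c) = C1*exp(3*c/7)


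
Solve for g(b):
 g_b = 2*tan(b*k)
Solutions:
 g(b) = C1 + 2*Piecewise((-log(cos(b*k))/k, Ne(k, 0)), (0, True))


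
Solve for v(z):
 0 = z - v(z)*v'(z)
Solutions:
 v(z) = -sqrt(C1 + z^2)
 v(z) = sqrt(C1 + z^2)


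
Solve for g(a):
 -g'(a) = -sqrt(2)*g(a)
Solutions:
 g(a) = C1*exp(sqrt(2)*a)


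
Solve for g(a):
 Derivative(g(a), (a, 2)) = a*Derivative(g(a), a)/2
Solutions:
 g(a) = C1 + C2*erfi(a/2)


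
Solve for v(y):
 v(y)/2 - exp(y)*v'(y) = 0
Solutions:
 v(y) = C1*exp(-exp(-y)/2)


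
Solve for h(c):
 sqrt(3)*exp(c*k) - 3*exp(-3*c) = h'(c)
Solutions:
 h(c) = C1 + exp(-3*c) + sqrt(3)*exp(c*k)/k


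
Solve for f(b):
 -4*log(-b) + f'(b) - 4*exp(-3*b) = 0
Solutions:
 f(b) = C1 + 4*b*log(-b) - 4*b - 4*exp(-3*b)/3


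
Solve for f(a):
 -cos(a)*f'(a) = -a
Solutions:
 f(a) = C1 + Integral(a/cos(a), a)


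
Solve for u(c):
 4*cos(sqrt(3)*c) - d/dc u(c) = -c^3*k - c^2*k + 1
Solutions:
 u(c) = C1 + c^4*k/4 + c^3*k/3 - c + 4*sqrt(3)*sin(sqrt(3)*c)/3


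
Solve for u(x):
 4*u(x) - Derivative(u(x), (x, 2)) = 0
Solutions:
 u(x) = C1*exp(-2*x) + C2*exp(2*x)


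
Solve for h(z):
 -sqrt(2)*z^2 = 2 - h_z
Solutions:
 h(z) = C1 + sqrt(2)*z^3/3 + 2*z


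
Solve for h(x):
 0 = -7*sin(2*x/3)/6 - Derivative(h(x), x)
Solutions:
 h(x) = C1 + 7*cos(2*x/3)/4


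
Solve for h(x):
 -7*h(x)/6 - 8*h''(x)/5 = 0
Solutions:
 h(x) = C1*sin(sqrt(105)*x/12) + C2*cos(sqrt(105)*x/12)


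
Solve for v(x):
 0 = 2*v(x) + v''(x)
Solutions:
 v(x) = C1*sin(sqrt(2)*x) + C2*cos(sqrt(2)*x)


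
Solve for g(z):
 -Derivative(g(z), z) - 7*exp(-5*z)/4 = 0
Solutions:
 g(z) = C1 + 7*exp(-5*z)/20


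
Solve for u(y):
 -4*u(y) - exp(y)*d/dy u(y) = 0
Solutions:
 u(y) = C1*exp(4*exp(-y))


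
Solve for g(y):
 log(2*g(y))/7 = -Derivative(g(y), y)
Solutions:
 7*Integral(1/(log(_y) + log(2)), (_y, g(y))) = C1 - y


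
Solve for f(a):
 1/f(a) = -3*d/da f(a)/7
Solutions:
 f(a) = -sqrt(C1 - 42*a)/3
 f(a) = sqrt(C1 - 42*a)/3


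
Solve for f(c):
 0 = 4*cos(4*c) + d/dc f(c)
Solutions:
 f(c) = C1 - sin(4*c)


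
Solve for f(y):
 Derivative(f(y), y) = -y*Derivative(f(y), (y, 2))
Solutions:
 f(y) = C1 + C2*log(y)


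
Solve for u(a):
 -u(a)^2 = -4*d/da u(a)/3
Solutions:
 u(a) = -4/(C1 + 3*a)


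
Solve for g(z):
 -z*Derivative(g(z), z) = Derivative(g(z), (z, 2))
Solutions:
 g(z) = C1 + C2*erf(sqrt(2)*z/2)


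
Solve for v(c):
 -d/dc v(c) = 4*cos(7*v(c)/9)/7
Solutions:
 4*c/7 - 9*log(sin(7*v(c)/9) - 1)/14 + 9*log(sin(7*v(c)/9) + 1)/14 = C1


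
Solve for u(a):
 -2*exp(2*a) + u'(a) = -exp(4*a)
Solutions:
 u(a) = C1 - exp(4*a)/4 + exp(2*a)


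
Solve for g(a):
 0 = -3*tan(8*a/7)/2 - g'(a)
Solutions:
 g(a) = C1 + 21*log(cos(8*a/7))/16


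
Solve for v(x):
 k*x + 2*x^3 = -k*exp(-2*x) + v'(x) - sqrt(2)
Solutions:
 v(x) = C1 + k*x^2/2 - k*exp(-2*x)/2 + x^4/2 + sqrt(2)*x


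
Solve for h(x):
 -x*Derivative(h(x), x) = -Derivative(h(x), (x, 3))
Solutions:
 h(x) = C1 + Integral(C2*airyai(x) + C3*airybi(x), x)


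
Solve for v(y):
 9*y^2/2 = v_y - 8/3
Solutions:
 v(y) = C1 + 3*y^3/2 + 8*y/3


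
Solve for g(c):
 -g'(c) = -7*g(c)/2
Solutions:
 g(c) = C1*exp(7*c/2)


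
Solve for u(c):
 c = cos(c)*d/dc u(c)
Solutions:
 u(c) = C1 + Integral(c/cos(c), c)


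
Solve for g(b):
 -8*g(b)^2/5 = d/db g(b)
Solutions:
 g(b) = 5/(C1 + 8*b)


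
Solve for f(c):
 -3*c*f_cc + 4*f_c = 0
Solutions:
 f(c) = C1 + C2*c^(7/3)


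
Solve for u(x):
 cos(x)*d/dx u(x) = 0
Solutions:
 u(x) = C1


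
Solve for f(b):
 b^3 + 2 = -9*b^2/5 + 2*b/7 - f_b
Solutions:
 f(b) = C1 - b^4/4 - 3*b^3/5 + b^2/7 - 2*b


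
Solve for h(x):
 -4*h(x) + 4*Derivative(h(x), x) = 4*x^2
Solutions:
 h(x) = C1*exp(x) - x^2 - 2*x - 2


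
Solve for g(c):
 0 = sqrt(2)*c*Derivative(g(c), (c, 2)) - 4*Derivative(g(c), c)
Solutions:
 g(c) = C1 + C2*c^(1 + 2*sqrt(2))


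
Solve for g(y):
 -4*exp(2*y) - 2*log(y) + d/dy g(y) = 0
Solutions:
 g(y) = C1 + 2*y*log(y) - 2*y + 2*exp(2*y)


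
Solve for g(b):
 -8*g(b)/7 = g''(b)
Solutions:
 g(b) = C1*sin(2*sqrt(14)*b/7) + C2*cos(2*sqrt(14)*b/7)


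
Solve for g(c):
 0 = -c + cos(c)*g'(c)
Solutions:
 g(c) = C1 + Integral(c/cos(c), c)


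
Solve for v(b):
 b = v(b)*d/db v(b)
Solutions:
 v(b) = -sqrt(C1 + b^2)
 v(b) = sqrt(C1 + b^2)


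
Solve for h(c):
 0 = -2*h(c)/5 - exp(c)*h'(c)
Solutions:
 h(c) = C1*exp(2*exp(-c)/5)


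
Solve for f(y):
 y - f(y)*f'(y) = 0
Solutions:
 f(y) = -sqrt(C1 + y^2)
 f(y) = sqrt(C1 + y^2)


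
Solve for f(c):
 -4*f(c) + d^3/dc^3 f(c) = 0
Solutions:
 f(c) = C3*exp(2^(2/3)*c) + (C1*sin(2^(2/3)*sqrt(3)*c/2) + C2*cos(2^(2/3)*sqrt(3)*c/2))*exp(-2^(2/3)*c/2)


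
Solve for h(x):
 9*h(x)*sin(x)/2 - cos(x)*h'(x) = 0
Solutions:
 h(x) = C1/cos(x)^(9/2)


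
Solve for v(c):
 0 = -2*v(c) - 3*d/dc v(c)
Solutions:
 v(c) = C1*exp(-2*c/3)


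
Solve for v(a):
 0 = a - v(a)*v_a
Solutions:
 v(a) = -sqrt(C1 + a^2)
 v(a) = sqrt(C1 + a^2)


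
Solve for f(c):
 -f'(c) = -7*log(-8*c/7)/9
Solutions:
 f(c) = C1 + 7*c*log(-c)/9 + 7*c*(-log(7) - 1 + 3*log(2))/9


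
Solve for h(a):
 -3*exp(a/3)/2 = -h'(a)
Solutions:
 h(a) = C1 + 9*exp(a/3)/2


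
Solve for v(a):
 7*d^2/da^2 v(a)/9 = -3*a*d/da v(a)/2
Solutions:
 v(a) = C1 + C2*erf(3*sqrt(21)*a/14)


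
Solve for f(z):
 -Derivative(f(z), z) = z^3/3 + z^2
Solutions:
 f(z) = C1 - z^4/12 - z^3/3


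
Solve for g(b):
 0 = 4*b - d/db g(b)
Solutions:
 g(b) = C1 + 2*b^2


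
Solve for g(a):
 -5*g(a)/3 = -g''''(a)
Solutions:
 g(a) = C1*exp(-3^(3/4)*5^(1/4)*a/3) + C2*exp(3^(3/4)*5^(1/4)*a/3) + C3*sin(3^(3/4)*5^(1/4)*a/3) + C4*cos(3^(3/4)*5^(1/4)*a/3)


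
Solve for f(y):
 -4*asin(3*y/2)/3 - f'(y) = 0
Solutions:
 f(y) = C1 - 4*y*asin(3*y/2)/3 - 4*sqrt(4 - 9*y^2)/9


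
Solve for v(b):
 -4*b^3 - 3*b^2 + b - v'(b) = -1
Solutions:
 v(b) = C1 - b^4 - b^3 + b^2/2 + b


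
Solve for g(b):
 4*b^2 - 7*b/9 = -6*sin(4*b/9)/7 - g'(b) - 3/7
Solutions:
 g(b) = C1 - 4*b^3/3 + 7*b^2/18 - 3*b/7 + 27*cos(4*b/9)/14


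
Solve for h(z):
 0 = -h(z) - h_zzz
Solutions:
 h(z) = C3*exp(-z) + (C1*sin(sqrt(3)*z/2) + C2*cos(sqrt(3)*z/2))*exp(z/2)


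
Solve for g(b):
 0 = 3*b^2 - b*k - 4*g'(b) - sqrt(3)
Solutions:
 g(b) = C1 + b^3/4 - b^2*k/8 - sqrt(3)*b/4


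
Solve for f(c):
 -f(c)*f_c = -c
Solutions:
 f(c) = -sqrt(C1 + c^2)
 f(c) = sqrt(C1 + c^2)


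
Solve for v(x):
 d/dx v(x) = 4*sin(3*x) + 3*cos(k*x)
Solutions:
 v(x) = C1 - 4*cos(3*x)/3 + 3*sin(k*x)/k


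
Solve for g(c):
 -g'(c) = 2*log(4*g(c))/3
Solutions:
 3*Integral(1/(log(_y) + 2*log(2)), (_y, g(c)))/2 = C1 - c


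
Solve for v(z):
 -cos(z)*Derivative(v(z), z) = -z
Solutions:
 v(z) = C1 + Integral(z/cos(z), z)


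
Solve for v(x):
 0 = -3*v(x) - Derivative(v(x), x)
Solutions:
 v(x) = C1*exp(-3*x)


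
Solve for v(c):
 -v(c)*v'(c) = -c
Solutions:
 v(c) = -sqrt(C1 + c^2)
 v(c) = sqrt(C1 + c^2)


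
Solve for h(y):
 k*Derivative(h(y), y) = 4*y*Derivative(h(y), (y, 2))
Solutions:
 h(y) = C1 + y^(re(k)/4 + 1)*(C2*sin(log(y)*Abs(im(k))/4) + C3*cos(log(y)*im(k)/4))


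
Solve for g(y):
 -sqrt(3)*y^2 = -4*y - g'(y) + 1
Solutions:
 g(y) = C1 + sqrt(3)*y^3/3 - 2*y^2 + y


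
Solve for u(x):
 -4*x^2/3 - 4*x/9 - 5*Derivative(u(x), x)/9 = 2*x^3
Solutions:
 u(x) = C1 - 9*x^4/10 - 4*x^3/5 - 2*x^2/5


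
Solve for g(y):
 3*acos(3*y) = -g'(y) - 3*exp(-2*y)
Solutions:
 g(y) = C1 - 3*y*acos(3*y) + sqrt(1 - 9*y^2) + 3*exp(-2*y)/2


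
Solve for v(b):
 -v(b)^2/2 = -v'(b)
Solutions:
 v(b) = -2/(C1 + b)


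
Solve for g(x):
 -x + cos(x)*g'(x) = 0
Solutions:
 g(x) = C1 + Integral(x/cos(x), x)


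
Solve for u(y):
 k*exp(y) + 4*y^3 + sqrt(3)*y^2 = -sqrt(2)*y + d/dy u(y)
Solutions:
 u(y) = C1 + k*exp(y) + y^4 + sqrt(3)*y^3/3 + sqrt(2)*y^2/2


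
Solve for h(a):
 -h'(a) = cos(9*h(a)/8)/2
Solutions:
 a/2 - 4*log(sin(9*h(a)/8) - 1)/9 + 4*log(sin(9*h(a)/8) + 1)/9 = C1


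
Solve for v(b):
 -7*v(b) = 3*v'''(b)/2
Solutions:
 v(b) = C3*exp(-14^(1/3)*3^(2/3)*b/3) + (C1*sin(14^(1/3)*3^(1/6)*b/2) + C2*cos(14^(1/3)*3^(1/6)*b/2))*exp(14^(1/3)*3^(2/3)*b/6)


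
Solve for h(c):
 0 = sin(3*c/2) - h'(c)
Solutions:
 h(c) = C1 - 2*cos(3*c/2)/3


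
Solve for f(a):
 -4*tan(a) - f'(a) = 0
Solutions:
 f(a) = C1 + 4*log(cos(a))


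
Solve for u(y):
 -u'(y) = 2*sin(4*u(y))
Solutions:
 u(y) = -acos((-C1 - exp(16*y))/(C1 - exp(16*y)))/4 + pi/2
 u(y) = acos((-C1 - exp(16*y))/(C1 - exp(16*y)))/4


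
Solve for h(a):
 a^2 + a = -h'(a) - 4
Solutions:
 h(a) = C1 - a^3/3 - a^2/2 - 4*a


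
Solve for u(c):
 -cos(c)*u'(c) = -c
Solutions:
 u(c) = C1 + Integral(c/cos(c), c)


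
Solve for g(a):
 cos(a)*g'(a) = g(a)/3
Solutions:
 g(a) = C1*(sin(a) + 1)^(1/6)/(sin(a) - 1)^(1/6)


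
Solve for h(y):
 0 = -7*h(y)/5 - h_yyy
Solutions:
 h(y) = C3*exp(-5^(2/3)*7^(1/3)*y/5) + (C1*sin(sqrt(3)*5^(2/3)*7^(1/3)*y/10) + C2*cos(sqrt(3)*5^(2/3)*7^(1/3)*y/10))*exp(5^(2/3)*7^(1/3)*y/10)


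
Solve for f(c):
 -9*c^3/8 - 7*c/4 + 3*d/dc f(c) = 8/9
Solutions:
 f(c) = C1 + 3*c^4/32 + 7*c^2/24 + 8*c/27


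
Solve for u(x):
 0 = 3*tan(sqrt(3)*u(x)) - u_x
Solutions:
 u(x) = sqrt(3)*(pi - asin(C1*exp(3*sqrt(3)*x)))/3
 u(x) = sqrt(3)*asin(C1*exp(3*sqrt(3)*x))/3


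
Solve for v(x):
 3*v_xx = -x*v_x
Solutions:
 v(x) = C1 + C2*erf(sqrt(6)*x/6)


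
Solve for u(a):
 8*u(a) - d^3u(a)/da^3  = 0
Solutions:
 u(a) = C3*exp(2*a) + (C1*sin(sqrt(3)*a) + C2*cos(sqrt(3)*a))*exp(-a)


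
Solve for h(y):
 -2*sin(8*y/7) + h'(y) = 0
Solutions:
 h(y) = C1 - 7*cos(8*y/7)/4


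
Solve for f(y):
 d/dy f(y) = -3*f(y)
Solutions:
 f(y) = C1*exp(-3*y)


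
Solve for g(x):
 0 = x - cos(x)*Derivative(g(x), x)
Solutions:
 g(x) = C1 + Integral(x/cos(x), x)


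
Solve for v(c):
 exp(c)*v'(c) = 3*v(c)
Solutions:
 v(c) = C1*exp(-3*exp(-c))


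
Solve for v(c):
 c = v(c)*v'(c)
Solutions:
 v(c) = -sqrt(C1 + c^2)
 v(c) = sqrt(C1 + c^2)


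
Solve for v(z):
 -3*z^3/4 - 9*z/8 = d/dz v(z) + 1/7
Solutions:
 v(z) = C1 - 3*z^4/16 - 9*z^2/16 - z/7


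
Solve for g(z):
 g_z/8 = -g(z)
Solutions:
 g(z) = C1*exp(-8*z)


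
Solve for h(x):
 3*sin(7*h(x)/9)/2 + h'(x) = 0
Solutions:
 3*x/2 + 9*log(cos(7*h(x)/9) - 1)/14 - 9*log(cos(7*h(x)/9) + 1)/14 = C1


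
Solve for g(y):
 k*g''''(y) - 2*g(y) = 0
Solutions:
 g(y) = C1*exp(-2^(1/4)*y*(1/k)^(1/4)) + C2*exp(2^(1/4)*y*(1/k)^(1/4)) + C3*exp(-2^(1/4)*I*y*(1/k)^(1/4)) + C4*exp(2^(1/4)*I*y*(1/k)^(1/4))


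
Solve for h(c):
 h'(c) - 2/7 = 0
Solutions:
 h(c) = C1 + 2*c/7


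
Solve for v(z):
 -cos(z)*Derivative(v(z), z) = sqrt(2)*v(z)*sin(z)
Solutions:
 v(z) = C1*cos(z)^(sqrt(2))


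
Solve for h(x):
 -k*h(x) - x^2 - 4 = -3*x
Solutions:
 h(x) = (-x^2 + 3*x - 4)/k


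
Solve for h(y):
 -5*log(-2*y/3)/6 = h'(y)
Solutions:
 h(y) = C1 - 5*y*log(-y)/6 + 5*y*(-log(2) + 1 + log(3))/6


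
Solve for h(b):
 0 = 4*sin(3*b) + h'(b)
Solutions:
 h(b) = C1 + 4*cos(3*b)/3


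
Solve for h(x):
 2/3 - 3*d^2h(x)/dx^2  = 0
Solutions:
 h(x) = C1 + C2*x + x^2/9


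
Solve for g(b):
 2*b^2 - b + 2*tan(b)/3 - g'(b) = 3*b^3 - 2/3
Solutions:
 g(b) = C1 - 3*b^4/4 + 2*b^3/3 - b^2/2 + 2*b/3 - 2*log(cos(b))/3


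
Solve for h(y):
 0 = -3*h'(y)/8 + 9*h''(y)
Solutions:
 h(y) = C1 + C2*exp(y/24)


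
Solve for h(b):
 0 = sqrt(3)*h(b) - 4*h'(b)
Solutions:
 h(b) = C1*exp(sqrt(3)*b/4)


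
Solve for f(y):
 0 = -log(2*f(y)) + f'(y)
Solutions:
 -Integral(1/(log(_y) + log(2)), (_y, f(y))) = C1 - y


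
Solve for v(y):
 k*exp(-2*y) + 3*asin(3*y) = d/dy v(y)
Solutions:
 v(y) = C1 - k*exp(-2*y)/2 + 3*y*asin(3*y) + sqrt(1 - 9*y^2)


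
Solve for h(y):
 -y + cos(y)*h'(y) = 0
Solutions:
 h(y) = C1 + Integral(y/cos(y), y)


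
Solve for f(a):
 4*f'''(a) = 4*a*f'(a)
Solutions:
 f(a) = C1 + Integral(C2*airyai(a) + C3*airybi(a), a)


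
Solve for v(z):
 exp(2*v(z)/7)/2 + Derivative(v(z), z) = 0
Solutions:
 v(z) = 7*log(-sqrt(-1/(C1 - z))) + 7*log(7)/2
 v(z) = 7*log(-1/(C1 - z))/2 + 7*log(7)/2


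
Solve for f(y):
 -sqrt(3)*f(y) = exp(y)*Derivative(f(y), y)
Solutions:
 f(y) = C1*exp(sqrt(3)*exp(-y))


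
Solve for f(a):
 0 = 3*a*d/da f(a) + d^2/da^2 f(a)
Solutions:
 f(a) = C1 + C2*erf(sqrt(6)*a/2)


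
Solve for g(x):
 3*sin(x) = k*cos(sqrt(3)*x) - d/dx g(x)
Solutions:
 g(x) = C1 + sqrt(3)*k*sin(sqrt(3)*x)/3 + 3*cos(x)


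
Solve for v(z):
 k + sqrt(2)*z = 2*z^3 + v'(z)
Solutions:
 v(z) = C1 + k*z - z^4/2 + sqrt(2)*z^2/2


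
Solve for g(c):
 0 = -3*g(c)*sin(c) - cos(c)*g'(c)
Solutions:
 g(c) = C1*cos(c)^3


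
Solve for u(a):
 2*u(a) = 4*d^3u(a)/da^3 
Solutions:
 u(a) = C3*exp(2^(2/3)*a/2) + (C1*sin(2^(2/3)*sqrt(3)*a/4) + C2*cos(2^(2/3)*sqrt(3)*a/4))*exp(-2^(2/3)*a/4)


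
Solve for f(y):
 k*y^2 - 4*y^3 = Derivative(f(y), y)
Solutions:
 f(y) = C1 + k*y^3/3 - y^4


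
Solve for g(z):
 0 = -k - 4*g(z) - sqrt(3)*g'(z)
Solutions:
 g(z) = C1*exp(-4*sqrt(3)*z/3) - k/4


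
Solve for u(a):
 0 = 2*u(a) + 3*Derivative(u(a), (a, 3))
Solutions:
 u(a) = C3*exp(-2^(1/3)*3^(2/3)*a/3) + (C1*sin(2^(1/3)*3^(1/6)*a/2) + C2*cos(2^(1/3)*3^(1/6)*a/2))*exp(2^(1/3)*3^(2/3)*a/6)


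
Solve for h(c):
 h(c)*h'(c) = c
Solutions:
 h(c) = -sqrt(C1 + c^2)
 h(c) = sqrt(C1 + c^2)


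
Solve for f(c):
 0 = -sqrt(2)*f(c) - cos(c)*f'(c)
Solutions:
 f(c) = C1*(sin(c) - 1)^(sqrt(2)/2)/(sin(c) + 1)^(sqrt(2)/2)


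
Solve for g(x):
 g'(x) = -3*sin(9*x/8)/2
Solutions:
 g(x) = C1 + 4*cos(9*x/8)/3


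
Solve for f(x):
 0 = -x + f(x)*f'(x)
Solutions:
 f(x) = -sqrt(C1 + x^2)
 f(x) = sqrt(C1 + x^2)


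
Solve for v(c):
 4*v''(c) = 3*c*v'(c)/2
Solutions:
 v(c) = C1 + C2*erfi(sqrt(3)*c/4)


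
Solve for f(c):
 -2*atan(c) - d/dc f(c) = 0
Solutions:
 f(c) = C1 - 2*c*atan(c) + log(c^2 + 1)


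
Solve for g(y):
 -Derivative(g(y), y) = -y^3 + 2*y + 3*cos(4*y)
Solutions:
 g(y) = C1 + y^4/4 - y^2 - 3*sin(4*y)/4


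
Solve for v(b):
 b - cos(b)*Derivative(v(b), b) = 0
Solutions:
 v(b) = C1 + Integral(b/cos(b), b)


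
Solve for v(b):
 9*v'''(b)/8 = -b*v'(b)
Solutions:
 v(b) = C1 + Integral(C2*airyai(-2*3^(1/3)*b/3) + C3*airybi(-2*3^(1/3)*b/3), b)


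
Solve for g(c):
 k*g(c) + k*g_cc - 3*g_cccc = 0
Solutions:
 g(c) = C1*exp(-sqrt(6)*c*sqrt(k - sqrt(k*(k + 12)))/6) + C2*exp(sqrt(6)*c*sqrt(k - sqrt(k*(k + 12)))/6) + C3*exp(-sqrt(6)*c*sqrt(k + sqrt(k*(k + 12)))/6) + C4*exp(sqrt(6)*c*sqrt(k + sqrt(k*(k + 12)))/6)


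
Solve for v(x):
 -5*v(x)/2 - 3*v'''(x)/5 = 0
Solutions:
 v(x) = C3*exp(-30^(2/3)*x/6) + (C1*sin(10^(2/3)*3^(1/6)*x/4) + C2*cos(10^(2/3)*3^(1/6)*x/4))*exp(30^(2/3)*x/12)


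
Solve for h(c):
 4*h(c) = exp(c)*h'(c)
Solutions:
 h(c) = C1*exp(-4*exp(-c))


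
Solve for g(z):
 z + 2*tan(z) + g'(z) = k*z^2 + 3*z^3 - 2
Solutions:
 g(z) = C1 + k*z^3/3 + 3*z^4/4 - z^2/2 - 2*z + 2*log(cos(z))


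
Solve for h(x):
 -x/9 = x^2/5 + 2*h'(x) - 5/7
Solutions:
 h(x) = C1 - x^3/30 - x^2/36 + 5*x/14


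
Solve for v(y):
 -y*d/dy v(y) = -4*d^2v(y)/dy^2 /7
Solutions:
 v(y) = C1 + C2*erfi(sqrt(14)*y/4)


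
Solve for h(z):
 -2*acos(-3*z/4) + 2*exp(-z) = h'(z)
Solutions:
 h(z) = C1 - 2*z*acos(-3*z/4) - 2*sqrt(16 - 9*z^2)/3 - 2*exp(-z)


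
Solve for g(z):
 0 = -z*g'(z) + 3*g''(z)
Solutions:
 g(z) = C1 + C2*erfi(sqrt(6)*z/6)


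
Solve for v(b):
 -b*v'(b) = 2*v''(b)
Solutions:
 v(b) = C1 + C2*erf(b/2)


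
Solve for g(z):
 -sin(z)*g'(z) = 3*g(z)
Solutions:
 g(z) = C1*(cos(z) + 1)^(3/2)/(cos(z) - 1)^(3/2)


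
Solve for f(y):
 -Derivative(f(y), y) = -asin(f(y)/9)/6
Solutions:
 Integral(1/asin(_y/9), (_y, f(y))) = C1 + y/6


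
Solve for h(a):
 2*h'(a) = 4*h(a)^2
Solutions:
 h(a) = -1/(C1 + 2*a)


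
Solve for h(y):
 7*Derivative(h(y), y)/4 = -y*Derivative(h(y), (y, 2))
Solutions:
 h(y) = C1 + C2/y^(3/4)


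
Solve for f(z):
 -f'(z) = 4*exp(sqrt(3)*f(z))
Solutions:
 f(z) = sqrt(3)*(2*log(1/(C1 + 4*z)) - log(3))/6


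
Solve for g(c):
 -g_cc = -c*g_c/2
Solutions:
 g(c) = C1 + C2*erfi(c/2)


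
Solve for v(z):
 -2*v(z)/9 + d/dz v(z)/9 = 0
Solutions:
 v(z) = C1*exp(2*z)


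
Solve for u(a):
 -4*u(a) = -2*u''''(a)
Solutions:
 u(a) = C1*exp(-2^(1/4)*a) + C2*exp(2^(1/4)*a) + C3*sin(2^(1/4)*a) + C4*cos(2^(1/4)*a)


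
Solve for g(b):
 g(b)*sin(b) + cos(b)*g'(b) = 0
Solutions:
 g(b) = C1*cos(b)


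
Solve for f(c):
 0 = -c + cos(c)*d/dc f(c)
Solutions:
 f(c) = C1 + Integral(c/cos(c), c)


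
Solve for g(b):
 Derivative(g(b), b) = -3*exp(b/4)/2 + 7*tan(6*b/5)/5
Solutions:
 g(b) = C1 - 6*exp(b/4) - 7*log(cos(6*b/5))/6


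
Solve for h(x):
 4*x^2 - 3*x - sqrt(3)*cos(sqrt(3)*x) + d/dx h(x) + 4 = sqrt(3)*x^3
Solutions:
 h(x) = C1 + sqrt(3)*x^4/4 - 4*x^3/3 + 3*x^2/2 - 4*x + sin(sqrt(3)*x)


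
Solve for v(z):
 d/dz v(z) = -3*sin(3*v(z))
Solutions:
 v(z) = -acos((-C1 - exp(18*z))/(C1 - exp(18*z)))/3 + 2*pi/3
 v(z) = acos((-C1 - exp(18*z))/(C1 - exp(18*z)))/3


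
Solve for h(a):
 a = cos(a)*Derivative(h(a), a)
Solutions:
 h(a) = C1 + Integral(a/cos(a), a)


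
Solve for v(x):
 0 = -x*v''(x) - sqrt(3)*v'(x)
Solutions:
 v(x) = C1 + C2*x^(1 - sqrt(3))


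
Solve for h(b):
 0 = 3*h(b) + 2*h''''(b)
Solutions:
 h(b) = (C1*sin(6^(1/4)*b/2) + C2*cos(6^(1/4)*b/2))*exp(-6^(1/4)*b/2) + (C3*sin(6^(1/4)*b/2) + C4*cos(6^(1/4)*b/2))*exp(6^(1/4)*b/2)


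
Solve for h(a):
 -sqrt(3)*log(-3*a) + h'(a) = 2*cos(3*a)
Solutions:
 h(a) = C1 + sqrt(3)*a*(log(-a) - 1) + sqrt(3)*a*log(3) + 2*sin(3*a)/3
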